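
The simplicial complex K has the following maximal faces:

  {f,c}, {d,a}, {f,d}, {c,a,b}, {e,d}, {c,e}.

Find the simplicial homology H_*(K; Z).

H_0 ≅ Z,  H_1 ≅ Z^2,  H_2 = 0.

Order the vertices as a < b < c < d < e < f. Listing each simplex with vertices in this order, K has dimension 2 with simplices:

  0-simplices (6): a, b, c, d, e, f
  1-simplices (8): ab, ac, ad, bc, ce, cf, de, df
  2-simplices (1): abc

so the chain groups are C_0 ≅ Z^6, C_1 ≅ Z^8, C_2 ≅ Z^1.

∂_1: C_1 → C_0 is given by ∂[p,q] = [q] − [p]. For instance
  ∂df = f − d.
As a 6×8 matrix over Z this has rank 5, with invariant factors (1,1,1,1,1).

∂_2: C_2 → C_1 acts by ∂[p,q,r] = [q,r] − [p,r] + [p,q]. For instance
  ∂abc = bc − ac + ab.
As a 8×1 matrix over Z this has rank 1, with invariant factors (1).

Computing H_k = (kernel of ∂_k) / (image of ∂_{k+1}):

  H_0: rank C_0 − rank ∂_1 = 6 − 5 = 1, and the invariant factors of ∂_1 are all 1, so H_0 ≅ Z.
  H_1: rank ker ∂_1 − rank ∂_2 = (8 − 5) − 1 = 2, and the invariant factors of ∂_2 are all 1, so H_1 ≅ Z^2.
  H_2: rank ker ∂_2 − rank ∂_3 = (1 − 1) − 0 = 0, and there is no ∂_3, so H_2 ≅ 0.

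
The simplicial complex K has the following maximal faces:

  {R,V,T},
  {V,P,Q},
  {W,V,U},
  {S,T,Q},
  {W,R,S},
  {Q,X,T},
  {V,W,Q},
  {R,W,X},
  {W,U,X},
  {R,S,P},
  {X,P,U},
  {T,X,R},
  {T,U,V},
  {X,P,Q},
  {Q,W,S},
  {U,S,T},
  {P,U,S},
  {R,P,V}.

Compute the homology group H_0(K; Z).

H_0 = Z.

We work with the vertex ordering P < Q < R < S < T < U < V < W < X. The simplices of K, each written with vertices in increasing order, are:

  0-simplices (9): P, Q, R, S, T, U, V, W, X
  1-simplices (27): PQ, PR, PS, PU, PV, PX, QS, QT, QV, QW, QX, RS, RT, RV, RW, RX, ST, SU, SW, TU, TV, TX, UV, UW, UX, VW, WX
  2-simplices (18): PQV, PQX, PRS, PRV, PSU, PUX, QST, QSW, QTX, QVW, RSW, RTV, RTX, RWX, STU, TUV, UVW, UWX

giving chain groups C_0 ≅ Z^9, C_1 ≅ Z^27, C_2 ≅ Z^18.

The boundary map ∂_1: C_1 → C_0 is given by ∂[p,q] = [q] − [p]. For instance
  ∂QW = W − Q.
This gives a 9×27 integer matrix of rank 8; reducing to Smith normal form yields diagonal entries (1,1,1,1,1,1,1,1).

Boundary ∂_2: C_2 → C_1 sends each 2-simplex [p,q,r] to [q,r] − [p,r] + [p,q]. For instance
  ∂PUX = UX − PX + PU,
  ∂QST = ST − QT + QS.
This gives a 27×18 integer matrix of rank 17; reducing to Smith normal form yields diagonal entries (1,1,1,1,1,1,1,1,1,1,1,1,1,1,1,1,1).

Reading off H_k = ker ∂_k / im ∂_{k+1}:

  H_0: rank C_0 − rank ∂_1 = 9 − 8 = 1, and the invariant factors of ∂_1 are all 1, so H_0 ≅ Z.

(K is a triangulation of the torus T^2.)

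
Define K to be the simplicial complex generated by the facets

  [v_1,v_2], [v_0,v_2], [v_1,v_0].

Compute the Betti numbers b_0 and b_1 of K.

b_0 = 1, b_1 = 1.

K has 3 vertices, 3 edges.
rank ∂_0 = 0, rank ∂_1 = 2 ⇒ b_0 = 3 − 0 − 2 = 1; all invariant factors of ∂_1 are 1 so no torsion. So H_0 ≅ Z.
rank ∂_1 = 2, rank ∂_2 = 0 ⇒ b_1 = 3 − 2 − 0 = 1. So H_1 ≅ Z.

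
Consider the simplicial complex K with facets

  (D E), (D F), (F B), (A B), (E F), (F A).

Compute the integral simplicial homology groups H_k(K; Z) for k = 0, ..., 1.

Take the total order A < B < D < E < F on the vertex set. Then K (dimension 1) consists of the simplices:

  0-simplices (5): A, B, D, E, F
  1-simplices (6): AB, AF, BF, DE, DF, EF

giving chain groups C_0 ≅ Z^5, C_1 ≅ Z^6.

Boundary ∂_1: C_1 → C_0 sends each edge [p,q] (with p < q) to q − p.
As a 5×6 matrix over Z this has rank 4, with invariant factors (1,1,1,1).

Now H_k = ker ∂_k / im ∂_{k+1}, so:

  H_0: rank C_0 − rank ∂_1 = 5 − 4 = 1, and the invariant factors of ∂_1 are all 1, so H_0 = Z.
  H_1: rank ker ∂_1 − rank ∂_2 = (6 − 4) − 0 = 2, and there is no ∂_2, so H_1 = Z^2.

As a check, the Euler characteristic is 5 − 6 = -1, which agrees with 1 − 2 = -1.

H_0 ≅ Z,  H_1 ≅ Z^2.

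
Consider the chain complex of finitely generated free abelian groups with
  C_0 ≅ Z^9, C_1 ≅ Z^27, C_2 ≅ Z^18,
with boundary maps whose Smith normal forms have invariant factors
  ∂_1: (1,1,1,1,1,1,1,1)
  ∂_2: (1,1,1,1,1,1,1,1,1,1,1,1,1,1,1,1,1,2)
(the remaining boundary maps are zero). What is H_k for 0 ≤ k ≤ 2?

H_0 = Z,  H_1 = Z ⊕ Z/2,  H_2 = 0.

H_0: b_0 = 9 − 0 − 8 = 1; torsion from ∂_1 factors > 1: none. So H_0 = Z.
H_1: b_1 = 27 − 8 − 18 = 1; torsion from ∂_2 factors > 1: [2]. So H_1 = Z ⊕ Z/2.
H_2: b_2 = 18 − 18 − 0 = 0; torsion from ∂_3 factors > 1: none. So H_2 = 0.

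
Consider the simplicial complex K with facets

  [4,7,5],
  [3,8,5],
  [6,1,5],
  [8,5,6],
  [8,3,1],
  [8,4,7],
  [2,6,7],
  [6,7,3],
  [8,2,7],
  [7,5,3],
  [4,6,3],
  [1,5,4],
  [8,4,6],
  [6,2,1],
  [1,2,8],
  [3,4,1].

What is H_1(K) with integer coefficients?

Fix the vertex order 1 < 2 < 3 < 4 < 5 < 6 < 7 < 8 and write every simplex with vertices in increasing order. Then dim K = 2 and the simplices of K are:

  0-simplices (8): [1], [2], [3], [4], [5], [6], [7], [8]
  1-simplices (24): (24 of them)
  2-simplices (16): [1,2,6], [1,2,8], [1,3,4], [1,3,8], [1,4,5], [1,5,6], [2,6,7], [2,7,8], [3,4,6], [3,5,7], [3,5,8], [3,6,7], [4,5,7], [4,6,8], [4,7,8], [5,6,8]

giving chain groups C_0 ≅ Z^8, C_1 ≅ Z^24, C_2 ≅ Z^16.

∂_1: C_1 → C_0 is given by ∂[p,q] = [q] − [p]. For instance
  ∂[4,5] = [5] − [4].
This gives a 8×24 integer matrix of rank 7; reducing to Smith normal form yields diagonal entries (1,1,1,1,1,1,1).

Boundary ∂_2: C_2 → C_1 maps a triangle to the signed sum of its edges. For instance
  ∂[3,5,8] = [5,8] − [3,8] + [3,5],
  ∂[1,3,8] = [3,8] − [1,8] + [1,3].
This gives a 24×16 integer matrix of rank 15; reducing to Smith normal form yields diagonal entries (1,1,1,1,1,1,1,1,1,1,1,1,1,1,1).

Now H_k = ker ∂_k / im ∂_{k+1}, so:

  H_1: rank ker ∂_1 − rank ∂_2 = (24 − 7) − 15 = 2, and the invariant factors of ∂_2 are all 1, so H_1 ≅ Z^2.

H_1 = Z^2.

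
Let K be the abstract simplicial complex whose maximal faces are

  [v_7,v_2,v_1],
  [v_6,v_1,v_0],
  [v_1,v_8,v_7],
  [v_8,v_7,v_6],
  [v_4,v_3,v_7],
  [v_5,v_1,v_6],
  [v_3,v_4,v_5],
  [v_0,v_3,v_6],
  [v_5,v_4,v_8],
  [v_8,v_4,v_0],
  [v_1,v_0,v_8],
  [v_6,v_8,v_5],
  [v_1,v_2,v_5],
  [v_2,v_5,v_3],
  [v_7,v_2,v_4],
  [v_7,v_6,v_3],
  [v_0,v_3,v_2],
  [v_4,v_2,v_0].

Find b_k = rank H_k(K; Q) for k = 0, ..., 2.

b_0 = 1, b_1 = 1, b_2 = 0.

We work with the vertex ordering v_0 < v_1 < v_2 < v_3 < v_4 < v_5 < v_6 < v_7 < v_8. The simplices of K, each written with vertices in increasing order, are:

  0-simplices (9): [v_0], [v_1], [v_2], [v_3], [v_4], [v_5], [v_6], [v_7], [v_8]
  1-simplices (27): (27 of them)
  2-simplices (18): (18 of them)

giving chain groups C_0 ≅ Z^9, C_1 ≅ Z^27, C_2 ≅ Z^18.

∂_1: C_1 → C_0 maps an edge to its endpoints' difference, ∂[p,q] = q − p.
The resulting 9×27 matrix has rank 8, and its Smith normal form has invariant factors (1,1,1,1,1,1,1,1).

The boundary map ∂_2: C_2 → C_1 maps a triangle to the signed sum of its edges. For instance
  ∂[v_4,v_5,v_8] = [v_5,v_8] − [v_4,v_8] + [v_4,v_5],
  ∂[v_1,v_2,v_5] = [v_2,v_5] − [v_1,v_5] + [v_1,v_2].
The 27×18 boundary matrix has rank 18 and Smith normal form diag(1,1,1,1,1,1,1,1,1,1,1,1,1,1,1,1,1,2).

Computing H_k = (kernel of ∂_k) / (image of ∂_{k+1}):

  H_0: rank C_0 − rank ∂_1 = 9 − 8 = 1, and the invariant factors of ∂_1 are all 1, so H_0 = Z.
  H_1: rank ker ∂_1 − rank ∂_2 = (27 − 8) − 18 = 1, and ∂_2 has invariant factor 2 > 1, so H_1 = Z ⊕ Z_2.
  H_2: rank ker ∂_2 − rank ∂_3 = (18 − 18) − 0 = 0, and there is no ∂_3, so H_2 = 0.

(K is a triangulation of the Klein bottle.)

Hence the Betti numbers are b_0 = 1, b_1 = 1, b_2 = 0.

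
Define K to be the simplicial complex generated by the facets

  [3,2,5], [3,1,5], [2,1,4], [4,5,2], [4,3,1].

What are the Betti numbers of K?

b_0 = 1, b_1 = 1, b_2 = 0.

Fix the vertex order 1 < 2 < 3 < 4 < 5 and write every simplex with vertices in increasing order. Then dim K = 2 and the simplices of K are:

  0-simplices (5): [1], [2], [3], [4], [5]
  1-simplices (10): [1,2], [1,3], [1,4], [1,5], [2,3], [2,4], [2,5], [3,4], [3,5], [4,5]
  2-simplices (5): [1,2,4], [1,3,4], [1,3,5], [2,3,5], [2,4,5]

giving chain groups C_0 ≅ Z^5, C_1 ≅ Z^10, C_2 ≅ Z^5.

∂_1: C_1 → C_0 sends each edge [p,q] (with p < q) to q − p. For instance
  ∂[2,3] = [3] − [2].
As a 5×10 matrix over Z this has rank 4, with invariant factors (1,1,1,1).

The boundary map ∂_2: C_2 → C_1 acts by ∂[p,q,r] = [q,r] − [p,r] + [p,q]. For instance
  ∂[2,3,5] = [3,5] − [2,5] + [2,3],
  ∂[1,3,4] = [3,4] − [1,4] + [1,3].
The resulting 10×5 matrix has rank 5, and its Smith normal form has invariant factors (1,1,1,1,1).

Computing H_k = (kernel of ∂_k) / (image of ∂_{k+1}):

  H_0: rank C_0 − rank ∂_1 = 5 − 4 = 1, and the invariant factors of ∂_1 are all 1, so H_0 = Z.
  H_1: rank ker ∂_1 − rank ∂_2 = (10 − 4) − 5 = 1, and the invariant factors of ∂_2 are all 1, so H_1 = Z.
  H_2: rank ker ∂_2 − rank ∂_3 = (5 − 5) − 0 = 0, and there is no ∂_3, so H_2 = 0.

(K is a triangulation of the Möbius band.)

Hence the Betti numbers are b_0 = 1, b_1 = 1, b_2 = 0.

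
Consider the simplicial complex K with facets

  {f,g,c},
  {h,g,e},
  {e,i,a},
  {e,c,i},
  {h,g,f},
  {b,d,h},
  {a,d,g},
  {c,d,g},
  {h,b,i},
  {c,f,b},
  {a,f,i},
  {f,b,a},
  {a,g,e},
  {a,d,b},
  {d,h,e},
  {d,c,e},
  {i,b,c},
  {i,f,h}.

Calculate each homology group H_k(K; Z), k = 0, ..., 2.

H_0 = Z,  H_1 = Z ⊕ Z/2,  H_2 = 0.

Order the vertices as a < b < c < d < e < f < g < h < i. Listing each simplex with vertices in this order, K has dimension 2 with simplices:

  0-simplices (9): a, b, c, d, e, f, g, h, i
  1-simplices (27): ab, ad, ae, af, ag, ai, bc, bd, bf, bh, bi, cd, ce, cf, cg, ci, de, dg, dh, eg, eh, ei, fg, fh, fi, gh, hi
  2-simplices (18): abd, abf, adg, aeg, aei, afi, bcf, bci, bdh, bhi, cde, cdg, cei, cfg, deh, egh, fgh, fhi

so the chain groups are C_0 ≅ Z^9, C_1 ≅ Z^27, C_2 ≅ Z^18.

Boundary ∂_1: C_1 → C_0 is given by ∂[p,q] = [q] − [p]. For instance
  ∂ag = g − a.
The resulting 9×27 matrix has rank 8, and its Smith normal form has invariant factors (1,1,1,1,1,1,1,1).

Boundary ∂_2: C_2 → C_1 acts by ∂[p,q,r] = [q,r] − [p,r] + [p,q]. For instance
  ∂cei = ei − ci + ce,
  ∂deh = eh − dh + de.
The resulting 27×18 matrix has rank 18, and its Smith normal form has invariant factors (1,1,1,1,1,1,1,1,1,1,1,1,1,1,1,1,1,2).

Reading off H_k = ker ∂_k / im ∂_{k+1}:

  H_0: rank C_0 − rank ∂_1 = 9 − 8 = 1, and the invariant factors of ∂_1 are all 1, so H_0 ≅ Z.
  H_1: rank ker ∂_1 − rank ∂_2 = (27 − 8) − 18 = 1, and ∂_2 has invariant factor 2 > 1, so H_1 ≅ Z ⊕ Z/2.
  H_2: rank ker ∂_2 − rank ∂_3 = (18 − 18) − 0 = 0, and there is no ∂_3, so H_2 ≅ 0.

As a check, the Euler characteristic is 9 − 27 + 18 = 0, which agrees with 1 − 1 + 0 = 0.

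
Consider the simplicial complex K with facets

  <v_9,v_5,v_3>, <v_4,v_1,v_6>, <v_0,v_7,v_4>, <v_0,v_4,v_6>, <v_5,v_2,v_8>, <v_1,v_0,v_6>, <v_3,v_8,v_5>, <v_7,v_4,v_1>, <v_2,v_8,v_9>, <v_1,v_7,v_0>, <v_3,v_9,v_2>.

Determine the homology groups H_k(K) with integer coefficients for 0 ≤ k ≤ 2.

K has 10 vertices, 19 edges, 11 triangles.
rank ∂_0 = 0, rank ∂_1 = 8 ⇒ b_0 = 10 − 0 − 8 = 2; all invariant factors of ∂_1 are 1 so no torsion. So H_0 = Z^2.
rank ∂_1 = 8, rank ∂_2 = 10 ⇒ b_1 = 19 − 8 − 10 = 1; all invariant factors of ∂_2 are 1 so no torsion. So H_1 = Z.
rank ∂_2 = 10, rank ∂_3 = 0 ⇒ b_2 = 11 − 10 − 0 = 1. So H_2 = Z.

H_0 = Z^2,  H_1 = Z,  H_2 = Z.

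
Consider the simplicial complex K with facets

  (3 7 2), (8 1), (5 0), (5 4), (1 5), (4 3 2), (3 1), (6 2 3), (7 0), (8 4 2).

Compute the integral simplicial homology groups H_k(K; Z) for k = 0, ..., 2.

H_0 ≅ Z,  H_1 ≅ Z^3,  H_2 = 0.

Fix the vertex order 0 < 1 < 2 < 3 < 4 < 5 < 6 < 7 < 8 and write every simplex with vertices in increasing order. Then dim K = 2 and the simplices of K are:

  0-simplices (9): [0], [1], [2], [3], [4], [5], [6], [7], [8]
  1-simplices (15): [0,5], [0,7], [1,3], [1,5], [1,8], [2,3], [2,4], [2,6], [2,7], [2,8], [3,4], [3,6], [3,7], [4,5], [4,8]
  2-simplices (4): [2,3,4], [2,3,6], [2,3,7], [2,4,8]

Hence C_0 ≅ Z^9, C_1 ≅ Z^15, C_2 ≅ Z^4.

The boundary map ∂_1: C_1 → C_0 is given by ∂[p,q] = [q] − [p]. For instance
  ∂[1,8] = [8] − [1].
The 9×15 boundary matrix has rank 8 and Smith normal form diag(1,1,1,1,1,1,1,1).

Boundary ∂_2: C_2 → C_1 maps a triangle to the signed sum of its edges. For instance
  ∂[2,3,6] = [3,6] − [2,6] + [2,3],
  ∂[2,3,4] = [3,4] − [2,4] + [2,3].
The resulting 15×4 matrix has rank 4, and its Smith normal form has invariant factors (1,1,1,1).

Reading off H_k = ker ∂_k / im ∂_{k+1}:

  H_0: rank C_0 − rank ∂_1 = 9 − 8 = 1, and the invariant factors of ∂_1 are all 1, so H_0 ≅ Z.
  H_1: rank ker ∂_1 − rank ∂_2 = (15 − 8) − 4 = 3, and the invariant factors of ∂_2 are all 1, so H_1 ≅ Z^3.
  H_2: rank ker ∂_2 − rank ∂_3 = (4 − 4) − 0 = 0, and there is no ∂_3, so H_2 ≅ 0.

As a check, the Euler characteristic is 9 − 15 + 4 = -2, which agrees with 1 − 3 + 0 = -2.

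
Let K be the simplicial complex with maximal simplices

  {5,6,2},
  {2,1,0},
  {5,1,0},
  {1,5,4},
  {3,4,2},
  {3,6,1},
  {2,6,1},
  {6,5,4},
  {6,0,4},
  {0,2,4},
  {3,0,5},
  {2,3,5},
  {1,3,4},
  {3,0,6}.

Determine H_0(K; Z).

K has 7 vertices, 21 edges, 14 triangles.
rank ∂_0 = 0, rank ∂_1 = 6 ⇒ b_0 = 7 − 0 − 6 = 1; all invariant factors of ∂_1 are 1 so no torsion. So H_0 = Z.

H_0 ≅ Z.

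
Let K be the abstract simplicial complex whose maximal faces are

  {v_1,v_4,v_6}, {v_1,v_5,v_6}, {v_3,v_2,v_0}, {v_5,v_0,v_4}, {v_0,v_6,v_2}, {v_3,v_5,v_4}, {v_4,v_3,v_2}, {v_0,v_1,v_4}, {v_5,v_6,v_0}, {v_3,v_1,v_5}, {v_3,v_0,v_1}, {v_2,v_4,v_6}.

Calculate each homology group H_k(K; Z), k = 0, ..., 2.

We work with the vertex ordering v_0 < v_1 < v_2 < v_3 < v_4 < v_5 < v_6. The simplices of K, each written with vertices in increasing order, are:

  0-simplices (7): [v_0], [v_1], [v_2], [v_3], [v_4], [v_5], [v_6]
  1-simplices (18): (18 of them)
  2-simplices (12): (12 of them)

so the chain groups are C_0 ≅ Z^7, C_1 ≅ Z^18, C_2 ≅ Z^12.

The boundary map ∂_1: C_1 → C_0 is given by ∂[p,q] = [q] − [p]. For instance
  ∂[v_4,v_6] = [v_6] − [v_4].
The resulting 7×18 matrix has rank 6, and its Smith normal form has invariant factors (1,1,1,1,1,1).

Boundary ∂_2: C_2 → C_1 acts by ∂[p,q,r] = [q,r] − [p,r] + [p,q]. For instance
  ∂[v_2,v_3,v_4] = [v_3,v_4] − [v_2,v_4] + [v_2,v_3],
  ∂[v_1,v_3,v_5] = [v_3,v_5] − [v_1,v_5] + [v_1,v_3].
As a 18×12 matrix over Z this has rank 12, with invariant factors (1,1,1,1,1,1,1,1,1,1,1,2).

Reading off H_k = ker ∂_k / im ∂_{k+1}:

  H_0: rank C_0 − rank ∂_1 = 7 − 6 = 1, and the invariant factors of ∂_1 are all 1, so H_0 = Z.
  H_1: rank ker ∂_1 − rank ∂_2 = (18 − 6) − 12 = 0, and ∂_2 has invariant factor 2 > 1, so H_1 = Z_2.
  H_2: rank ker ∂_2 − rank ∂_3 = (12 − 12) − 0 = 0, and there is no ∂_3, so H_2 = 0.

As a check, the Euler characteristic is 7 − 18 + 12 = 1, which agrees with 1 − 0 + 0 = 1.

H_0 = Z,  H_1 = Z_2,  H_2 = 0.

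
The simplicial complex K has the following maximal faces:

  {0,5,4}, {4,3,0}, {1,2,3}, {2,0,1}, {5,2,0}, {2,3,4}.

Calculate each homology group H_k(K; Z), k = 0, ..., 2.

We work with the vertex ordering 0 < 1 < 2 < 3 < 4 < 5. The simplices of K, each written with vertices in increasing order, are:

  0-simplices (6): [0], [1], [2], [3], [4], [5]
  1-simplices (12): [0,1], [0,2], [0,3], [0,4], [0,5], [1,2], [1,3], [2,3], [2,4], [2,5], [3,4], [4,5]
  2-simplices (6): [0,1,2], [0,2,5], [0,3,4], [0,4,5], [1,2,3], [2,3,4]

giving chain groups C_0 ≅ Z^6, C_1 ≅ Z^12, C_2 ≅ Z^6.

The boundary map ∂_1: C_1 → C_0 is given by ∂[p,q] = [q] − [p].
The 6×12 boundary matrix has rank 5 and Smith normal form diag(1,1,1,1,1).

Boundary ∂_2: C_2 → C_1 maps a triangle to the signed sum of its edges. For instance
  ∂[2,3,4] = [3,4] − [2,4] + [2,3],
  ∂[0,4,5] = [4,5] − [0,5] + [0,4].
As a 12×6 matrix over Z this has rank 6, with invariant factors (1,1,1,1,1,1).

Computing H_k = (kernel of ∂_k) / (image of ∂_{k+1}):

  H_0: rank C_0 − rank ∂_1 = 6 − 5 = 1, and the invariant factors of ∂_1 are all 1, so H_0 ≅ Z.
  H_1: rank ker ∂_1 − rank ∂_2 = (12 − 5) − 6 = 1, and the invariant factors of ∂_2 are all 1, so H_1 ≅ Z.
  H_2: rank ker ∂_2 − rank ∂_3 = (6 − 6) − 0 = 0, and there is no ∂_3, so H_2 ≅ 0.

As a check, the Euler characteristic is 6 − 12 + 6 = 0, which agrees with 1 − 1 + 0 = 0.
(K is a triangulation of the cylinder S^1 x I.)

H_0 ≅ Z,  H_1 ≅ Z,  H_2 = 0.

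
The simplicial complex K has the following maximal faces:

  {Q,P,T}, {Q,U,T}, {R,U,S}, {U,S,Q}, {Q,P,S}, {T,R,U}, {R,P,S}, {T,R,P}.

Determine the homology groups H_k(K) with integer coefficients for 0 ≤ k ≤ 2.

Order the vertices as P < Q < R < S < T < U. Listing each simplex with vertices in this order, K has dimension 2 with simplices:

  0-simplices (6): P, Q, R, S, T, U
  1-simplices (12): PQ, PR, PS, PT, QS, QT, QU, RS, RT, RU, SU, TU
  2-simplices (8): PQS, PQT, PRS, PRT, QSU, QTU, RSU, RTU

Hence C_0 ≅ Z^6, C_1 ≅ Z^12, C_2 ≅ Z^8.

The boundary map ∂_1: C_1 → C_0 is given by ∂[p,q] = [q] − [p].
The resulting 6×12 matrix has rank 5, and its Smith normal form has invariant factors (1,1,1,1,1).

∂_2: C_2 → C_1 sends each 2-simplex [p,q,r] to [q,r] − [p,r] + [p,q]. For instance
  ∂PRS = RS − PS + PR,
  ∂PQT = QT − PT + PQ.
The 12×8 boundary matrix has rank 7 and Smith normal form diag(1,1,1,1,1,1,1).

Reading off H_k = ker ∂_k / im ∂_{k+1}:

  H_0: rank C_0 − rank ∂_1 = 6 − 5 = 1, and the invariant factors of ∂_1 are all 1, so H_0 ≅ Z.
  H_1: rank ker ∂_1 − rank ∂_2 = (12 − 5) − 7 = 0, and the invariant factors of ∂_2 are all 1, so H_1 ≅ 0.
  H_2: rank ker ∂_2 − rank ∂_3 = (8 − 7) − 0 = 1, and there is no ∂_3, so H_2 ≅ Z.

(K is a triangulation of the 2-sphere S^2.)

H_0 = Z,  H_1 = 0,  H_2 = Z.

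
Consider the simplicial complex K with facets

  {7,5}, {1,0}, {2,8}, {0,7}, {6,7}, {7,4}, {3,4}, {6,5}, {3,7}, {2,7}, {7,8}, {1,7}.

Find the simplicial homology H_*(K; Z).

H_0 = Z,  H_1 = Z^4.

Take the total order 0 < 1 < 2 < 3 < 4 < 5 < 6 < 7 < 8 on the vertex set. Then K (dimension 1) consists of the simplices:

  0-simplices (9): [0], [1], [2], [3], [4], [5], [6], [7], [8]
  1-simplices (12): [0,1], [0,7], [1,7], [2,7], [2,8], [3,4], [3,7], [4,7], [5,6], [5,7], [6,7], [7,8]

Hence C_0 ≅ Z^9, C_1 ≅ Z^12.

The boundary map ∂_1: C_1 → C_0 sends each edge [p,q] (with p < q) to q − p. For instance
  ∂[0,7] = [7] − [0].
The resulting 9×12 matrix has rank 8, and its Smith normal form has invariant factors (1,1,1,1,1,1,1,1).

Reading off H_k = ker ∂_k / im ∂_{k+1}:

  H_0: rank C_0 − rank ∂_1 = 9 − 8 = 1, and the invariant factors of ∂_1 are all 1, so H_0 = Z.
  H_1: rank ker ∂_1 − rank ∂_2 = (12 − 8) − 0 = 4, and there is no ∂_2, so H_1 = Z^4.

As a check, the Euler characteristic is 9 − 12 = -3, which agrees with 1 − 4 = -3.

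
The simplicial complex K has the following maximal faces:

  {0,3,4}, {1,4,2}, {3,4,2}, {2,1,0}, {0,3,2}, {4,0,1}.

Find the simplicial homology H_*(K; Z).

Fix the vertex order 0 < 1 < 2 < 3 < 4 and write every simplex with vertices in increasing order. Then dim K = 2 and the simplices of K are:

  0-simplices (5): [0], [1], [2], [3], [4]
  1-simplices (9): [0,1], [0,2], [0,3], [0,4], [1,2], [1,4], [2,3], [2,4], [3,4]
  2-simplices (6): [0,1,2], [0,1,4], [0,2,3], [0,3,4], [1,2,4], [2,3,4]

Hence C_0 ≅ Z^5, C_1 ≅ Z^9, C_2 ≅ Z^6.

The boundary map ∂_1: C_1 → C_0 is given by ∂[p,q] = [q] − [p]. For instance
  ∂[0,2] = [2] − [0].
The 5×9 boundary matrix has rank 4 and Smith normal form diag(1,1,1,1).

The boundary map ∂_2: C_2 → C_1 acts by ∂[p,q,r] = [q,r] − [p,r] + [p,q]. For instance
  ∂[0,1,4] = [1,4] − [0,4] + [0,1],
  ∂[0,3,4] = [3,4] − [0,4] + [0,3].
As a 9×6 matrix over Z this has rank 5, with invariant factors (1,1,1,1,1).

Reading off H_k = ker ∂_k / im ∂_{k+1}:

  H_0: rank C_0 − rank ∂_1 = 5 − 4 = 1, and the invariant factors of ∂_1 are all 1, so H_0 = Z.
  H_1: rank ker ∂_1 − rank ∂_2 = (9 − 4) − 5 = 0, and the invariant factors of ∂_2 are all 1, so H_1 = 0.
  H_2: rank ker ∂_2 − rank ∂_3 = (6 − 5) − 0 = 1, and there is no ∂_3, so H_2 = Z.

H_0 ≅ Z,  H_1 = 0,  H_2 ≅ Z.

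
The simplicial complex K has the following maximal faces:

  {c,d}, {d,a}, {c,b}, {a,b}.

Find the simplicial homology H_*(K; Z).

Order the vertices as a < b < c < d. Listing each simplex with vertices in this order, K has dimension 1 with simplices:

  0-simplices (4): a, b, c, d
  1-simplices (4): ab, ad, bc, cd

giving chain groups C_0 ≅ Z^4, C_1 ≅ Z^4.

The boundary map ∂_1: C_1 → C_0 sends each edge [p,q] (with p < q) to q − p.
The resulting 4×4 matrix has rank 3, and its Smith normal form has invariant factors (1,1,1).

From H_k ≅ ker(∂_k) / im(∂_{k+1}) we obtain:

  H_0: rank C_0 − rank ∂_1 = 4 − 3 = 1, and the invariant factors of ∂_1 are all 1, so H_0 = Z.
  H_1: rank ker ∂_1 − rank ∂_2 = (4 − 3) − 0 = 1, and there is no ∂_2, so H_1 = Z.

H_0 = Z,  H_1 = Z.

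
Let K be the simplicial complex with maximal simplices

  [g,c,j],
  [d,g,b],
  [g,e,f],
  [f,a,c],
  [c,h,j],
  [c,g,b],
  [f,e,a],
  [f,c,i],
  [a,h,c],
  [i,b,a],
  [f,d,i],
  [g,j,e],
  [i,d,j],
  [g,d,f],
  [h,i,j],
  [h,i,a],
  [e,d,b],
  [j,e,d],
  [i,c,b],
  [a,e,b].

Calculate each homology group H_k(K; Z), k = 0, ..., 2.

Fix the vertex order a < b < c < d < e < f < g < h < i < j and write every simplex with vertices in increasing order. Then dim K = 2 and the simplices of K are:

  0-simplices (10): a, b, c, d, e, f, g, h, i, j
  1-simplices (30): ab, ac, ae, af, ah, ai, bc, bd, be, bg, bi, cf, cg, ch, ci, cj, de, df, dg, di, dj, ef, eg, ej, fg, fi, gj, hi, hj, ij
  2-simplices (20): abe, abi, acf, ach, aef, ahi, bcg, bci, bde, bdg, cfi, cgj, chj, dej, dfg, dfi, dij, efg, egj, hij

giving chain groups C_0 ≅ Z^10, C_1 ≅ Z^30, C_2 ≅ Z^20.

∂_1: C_1 → C_0 sends each edge [p,q] (with p < q) to q − p.
The 10×30 boundary matrix has rank 9 and Smith normal form diag(1,1,1,1,1,1,1,1,1).

∂_2: C_2 → C_1 acts by ∂[p,q,r] = [q,r] − [p,r] + [p,q]. For instance
  ∂ach = ch − ah + ac,
  ∂dfi = fi − di + df.
As a 30×20 matrix over Z this has rank 20, with invariant factors (1,1,1,1,1,1,1,1,1,1,1,1,1,1,1,1,1,1,1,2).

Computing H_k = (kernel of ∂_k) / (image of ∂_{k+1}):

  H_0: rank C_0 − rank ∂_1 = 10 − 9 = 1, and the invariant factors of ∂_1 are all 1, so H_0 = Z.
  H_1: rank ker ∂_1 − rank ∂_2 = (30 − 9) − 20 = 1, and ∂_2 has invariant factor 2 > 1, so H_1 = Z ⊕ Z_2.
  H_2: rank ker ∂_2 − rank ∂_3 = (20 − 20) − 0 = 0, and there is no ∂_3, so H_2 = 0.

As a check, the Euler characteristic is 10 − 30 + 20 = 0, which agrees with 1 − 1 + 0 = 0.

H_0 ≅ Z,  H_1 ≅ Z ⊕ Z_2,  H_2 = 0.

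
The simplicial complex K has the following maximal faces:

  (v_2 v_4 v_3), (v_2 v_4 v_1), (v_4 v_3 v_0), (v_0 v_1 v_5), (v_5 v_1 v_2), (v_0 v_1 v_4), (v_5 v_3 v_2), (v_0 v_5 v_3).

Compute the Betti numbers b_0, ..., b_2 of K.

b_0 = 1, b_1 = 0, b_2 = 1.

Fix the vertex order v_0 < v_1 < v_2 < v_3 < v_4 < v_5 and write every simplex with vertices in increasing order. Then dim K = 2 and the simplices of K are:

  0-simplices (6): [v_0], [v_1], [v_2], [v_3], [v_4], [v_5]
  1-simplices (12): [v_0,v_1], [v_0,v_3], [v_0,v_4], [v_0,v_5], [v_1,v_2], [v_1,v_4], [v_1,v_5], [v_2,v_3], [v_2,v_4], [v_2,v_5], [v_3,v_4], [v_3,v_5]
  2-simplices (8): [v_0,v_1,v_4], [v_0,v_1,v_5], [v_0,v_3,v_4], [v_0,v_3,v_5], [v_1,v_2,v_4], [v_1,v_2,v_5], [v_2,v_3,v_4], [v_2,v_3,v_5]

Hence C_0 ≅ Z^6, C_1 ≅ Z^12, C_2 ≅ Z^8.

The boundary map ∂_1: C_1 → C_0 maps an edge to its endpoints' difference, ∂[p,q] = q − p. For instance
  ∂[v_2,v_5] = [v_5] − [v_2].
The 6×12 boundary matrix has rank 5 and Smith normal form diag(1,1,1,1,1).

Boundary ∂_2: C_2 → C_1 maps a triangle to the signed sum of its edges. For instance
  ∂[v_0,v_1,v_4] = [v_1,v_4] − [v_0,v_4] + [v_0,v_1],
  ∂[v_0,v_1,v_5] = [v_1,v_5] − [v_0,v_5] + [v_0,v_1].
The resulting 12×8 matrix has rank 7, and its Smith normal form has invariant factors (1,1,1,1,1,1,1).

From H_k ≅ ker(∂_k) / im(∂_{k+1}) we obtain:

  H_0: rank C_0 − rank ∂_1 = 6 − 5 = 1, and the invariant factors of ∂_1 are all 1, so H_0 = Z.
  H_1: rank ker ∂_1 − rank ∂_2 = (12 − 5) − 7 = 0, and the invariant factors of ∂_2 are all 1, so H_1 = 0.
  H_2: rank ker ∂_2 − rank ∂_3 = (8 − 7) − 0 = 1, and there is no ∂_3, so H_2 = Z.

As a check, the Euler characteristic is 6 − 12 + 8 = 2, which agrees with 1 − 0 + 1 = 2.

Hence the Betti numbers are b_0 = 1, b_1 = 0, b_2 = 1.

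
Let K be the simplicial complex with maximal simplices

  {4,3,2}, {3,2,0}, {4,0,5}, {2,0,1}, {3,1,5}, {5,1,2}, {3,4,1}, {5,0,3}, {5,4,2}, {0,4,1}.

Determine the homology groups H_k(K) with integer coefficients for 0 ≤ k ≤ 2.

H_0 = Z,  H_1 = Z/2,  H_2 = 0.

We work with the vertex ordering 0 < 1 < 2 < 3 < 4 < 5. The simplices of K, each written with vertices in increasing order, are:

  0-simplices (6): [0], [1], [2], [3], [4], [5]
  1-simplices (15): [0,1], [0,2], [0,3], [0,4], [0,5], [1,2], [1,3], [1,4], [1,5], [2,3], [2,4], [2,5], [3,4], [3,5], [4,5]
  2-simplices (10): [0,1,2], [0,1,4], [0,2,3], [0,3,5], [0,4,5], [1,2,5], [1,3,4], [1,3,5], [2,3,4], [2,4,5]

Hence C_0 ≅ Z^6, C_1 ≅ Z^15, C_2 ≅ Z^10.

Boundary ∂_1: C_1 → C_0 maps an edge to its endpoints' difference, ∂[p,q] = q − p. For instance
  ∂[0,4] = [4] − [0].
The resulting 6×15 matrix has rank 5, and its Smith normal form has invariant factors (1,1,1,1,1).

Boundary ∂_2: C_2 → C_1 maps a triangle to the signed sum of its edges. For instance
  ∂[0,3,5] = [3,5] − [0,5] + [0,3],
  ∂[1,3,5] = [3,5] − [1,5] + [1,3].
The 15×10 boundary matrix has rank 10 and Smith normal form diag(1,1,1,1,1,1,1,1,1,2).

Reading off H_k = ker ∂_k / im ∂_{k+1}:

  H_0: rank C_0 − rank ∂_1 = 6 − 5 = 1, and the invariant factors of ∂_1 are all 1, so H_0 = Z.
  H_1: rank ker ∂_1 − rank ∂_2 = (15 − 5) − 10 = 0, and ∂_2 has invariant factor 2 > 1, so H_1 = Z/2.
  H_2: rank ker ∂_2 − rank ∂_3 = (10 − 10) − 0 = 0, and there is no ∂_3, so H_2 = 0.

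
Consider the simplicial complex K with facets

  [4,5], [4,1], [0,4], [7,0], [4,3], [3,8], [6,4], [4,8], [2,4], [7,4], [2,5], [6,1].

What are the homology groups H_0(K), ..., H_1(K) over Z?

H_0 = Z,  H_1 = Z^4.

Take the total order 0 < 1 < 2 < 3 < 4 < 5 < 6 < 7 < 8 on the vertex set. Then K (dimension 1) consists of the simplices:

  0-simplices (9): [0], [1], [2], [3], [4], [5], [6], [7], [8]
  1-simplices (12): [0,4], [0,7], [1,4], [1,6], [2,4], [2,5], [3,4], [3,8], [4,5], [4,6], [4,7], [4,8]

giving chain groups C_0 ≅ Z^9, C_1 ≅ Z^12.

∂_1: C_1 → C_0 sends each edge [p,q] (with p < q) to q − p.
The 9×12 boundary matrix has rank 8 and Smith normal form diag(1,1,1,1,1,1,1,1).

Reading off H_k = ker ∂_k / im ∂_{k+1}:

  H_0: rank C_0 − rank ∂_1 = 9 − 8 = 1, and the invariant factors of ∂_1 are all 1, so H_0 = Z.
  H_1: rank ker ∂_1 − rank ∂_2 = (12 − 8) − 0 = 4, and there is no ∂_2, so H_1 = Z^4.

As a check, the Euler characteristic is 9 − 12 = -3, which agrees with 1 − 4 = -3.
(K is a triangulation of a wedge of 4 circles.)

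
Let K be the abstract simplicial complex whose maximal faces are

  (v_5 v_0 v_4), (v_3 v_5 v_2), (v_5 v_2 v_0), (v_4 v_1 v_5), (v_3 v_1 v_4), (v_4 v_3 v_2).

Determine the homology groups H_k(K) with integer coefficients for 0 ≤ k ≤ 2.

K has 6 vertices, 12 edges, 6 triangles.
rank ∂_0 = 0, rank ∂_1 = 5 ⇒ b_0 = 6 − 0 − 5 = 1; all invariant factors of ∂_1 are 1 so no torsion. So H_0 ≅ Z.
rank ∂_1 = 5, rank ∂_2 = 6 ⇒ b_1 = 12 − 5 − 6 = 1; all invariant factors of ∂_2 are 1 so no torsion. So H_1 ≅ Z.
rank ∂_2 = 6, rank ∂_3 = 0 ⇒ b_2 = 6 − 6 − 0 = 0. So H_2 ≅ 0.

H_0 = Z,  H_1 = Z,  H_2 = 0.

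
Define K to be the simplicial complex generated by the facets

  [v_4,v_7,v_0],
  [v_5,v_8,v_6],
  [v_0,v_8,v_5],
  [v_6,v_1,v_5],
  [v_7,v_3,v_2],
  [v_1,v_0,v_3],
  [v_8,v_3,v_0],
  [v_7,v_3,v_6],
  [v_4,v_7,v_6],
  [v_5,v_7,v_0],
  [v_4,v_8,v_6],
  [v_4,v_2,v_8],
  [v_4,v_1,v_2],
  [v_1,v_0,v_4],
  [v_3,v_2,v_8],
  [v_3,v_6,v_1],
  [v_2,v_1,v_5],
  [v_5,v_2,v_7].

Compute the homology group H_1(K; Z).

H_1 = Z^2.

We work with the vertex ordering v_0 < v_1 < v_2 < v_3 < v_4 < v_5 < v_6 < v_7 < v_8. The simplices of K, each written with vertices in increasing order, are:

  0-simplices (9): [v_0], [v_1], [v_2], [v_3], [v_4], [v_5], [v_6], [v_7], [v_8]
  1-simplices (27): (27 of them)
  2-simplices (18): (18 of them)

so the chain groups are C_0 ≅ Z^9, C_1 ≅ Z^27, C_2 ≅ Z^18.

∂_1: C_1 → C_0 is given by ∂[p,q] = [q] − [p].
As a 9×27 matrix over Z this has rank 8, with invariant factors (1,1,1,1,1,1,1,1).

∂_2: C_2 → C_1 sends each 2-simplex [p,q,r] to [q,r] − [p,r] + [p,q]. For instance
  ∂[v_3,v_6,v_7] = [v_6,v_7] − [v_3,v_7] + [v_3,v_6],
  ∂[v_2,v_3,v_7] = [v_3,v_7] − [v_2,v_7] + [v_2,v_3].
The resulting 27×18 matrix has rank 17, and its Smith normal form has invariant factors (1,1,1,1,1,1,1,1,1,1,1,1,1,1,1,1,1).

Now H_k = ker ∂_k / im ∂_{k+1}, so:

  H_1: rank ker ∂_1 − rank ∂_2 = (27 − 8) − 17 = 2, and the invariant factors of ∂_2 are all 1, so H_1 ≅ Z^2.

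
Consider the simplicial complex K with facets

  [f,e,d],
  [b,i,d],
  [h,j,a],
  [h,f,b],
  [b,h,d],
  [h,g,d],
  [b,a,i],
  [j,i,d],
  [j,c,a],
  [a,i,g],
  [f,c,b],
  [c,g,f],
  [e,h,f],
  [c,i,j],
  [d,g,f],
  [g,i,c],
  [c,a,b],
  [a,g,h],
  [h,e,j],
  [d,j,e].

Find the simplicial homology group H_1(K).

H_1 = Z ⊕ Z/2Z.

Take the total order a < b < c < d < e < f < g < h < i < j on the vertex set. Then K (dimension 2) consists of the simplices:

  0-simplices (10): a, b, c, d, e, f, g, h, i, j
  1-simplices (30): ab, ac, ag, ah, ai, aj, bc, bd, bf, bh, bi, cf, cg, ci, cj, de, df, dg, dh, di, dj, ef, eh, ej, fg, fh, gh, gi, hj, ij
  2-simplices (20): abc, abi, acj, agh, agi, ahj, bcf, bdh, bdi, bfh, cfg, cgi, cij, def, dej, dfg, dgh, dij, efh, ehj

Hence C_0 ≅ Z^10, C_1 ≅ Z^30, C_2 ≅ Z^20.

The boundary map ∂_1: C_1 → C_0 is given by ∂[p,q] = [q] − [p]. For instance
  ∂bf = f − b.
As a 10×30 matrix over Z this has rank 9, with invariant factors (1,1,1,1,1,1,1,1,1).

Boundary ∂_2: C_2 → C_1 acts by ∂[p,q,r] = [q,r] − [p,r] + [p,q]. For instance
  ∂bfh = fh − bh + bf,
  ∂bdi = di − bi + bd.
This gives a 30×20 integer matrix of rank 20; reducing to Smith normal form yields diagonal entries (1,1,1,1,1,1,1,1,1,1,1,1,1,1,1,1,1,1,1,2).

Reading off H_k = ker ∂_k / im ∂_{k+1}:

  H_1: rank ker ∂_1 − rank ∂_2 = (30 − 9) − 20 = 1, and ∂_2 has invariant factor 2 > 1, so H_1 = Z ⊕ Z/2Z.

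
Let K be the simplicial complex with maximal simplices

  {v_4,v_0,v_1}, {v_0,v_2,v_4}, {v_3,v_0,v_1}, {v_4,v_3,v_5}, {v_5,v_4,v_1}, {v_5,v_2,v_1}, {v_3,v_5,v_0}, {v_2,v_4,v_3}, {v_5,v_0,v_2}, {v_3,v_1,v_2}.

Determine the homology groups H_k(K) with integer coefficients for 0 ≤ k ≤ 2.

H_0 = Z,  H_1 = Z/2,  H_2 = 0.

K has 6 vertices, 15 edges, 10 triangles.
rank ∂_0 = 0, rank ∂_1 = 5 ⇒ b_0 = 6 − 0 − 5 = 1; all invariant factors of ∂_1 are 1 so no torsion. So H_0 ≅ Z.
rank ∂_1 = 5, rank ∂_2 = 10 ⇒ b_1 = 15 − 5 − 10 = 0; ∂_2 has invariant factor(s) [2] giving torsion. So H_1 ≅ Z/2.
rank ∂_2 = 10, rank ∂_3 = 0 ⇒ b_2 = 10 − 10 − 0 = 0. So H_2 ≅ 0.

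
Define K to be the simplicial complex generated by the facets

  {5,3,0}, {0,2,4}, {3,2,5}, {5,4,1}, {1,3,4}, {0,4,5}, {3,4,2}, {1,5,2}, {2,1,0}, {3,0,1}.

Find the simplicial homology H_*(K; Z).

H_0 ≅ Z,  H_1 ≅ Z/2,  H_2 = 0.

We work with the vertex ordering 0 < 1 < 2 < 3 < 4 < 5. The simplices of K, each written with vertices in increasing order, are:

  0-simplices (6): [0], [1], [2], [3], [4], [5]
  1-simplices (15): [0,1], [0,2], [0,3], [0,4], [0,5], [1,2], [1,3], [1,4], [1,5], [2,3], [2,4], [2,5], [3,4], [3,5], [4,5]
  2-simplices (10): [0,1,2], [0,1,3], [0,2,4], [0,3,5], [0,4,5], [1,2,5], [1,3,4], [1,4,5], [2,3,4], [2,3,5]

so the chain groups are C_0 ≅ Z^6, C_1 ≅ Z^15, C_2 ≅ Z^10.

∂_1: C_1 → C_0 sends each edge [p,q] (with p < q) to q − p. For instance
  ∂[0,3] = [3] − [0].
This gives a 6×15 integer matrix of rank 5; reducing to Smith normal form yields diagonal entries (1,1,1,1,1).

Boundary ∂_2: C_2 → C_1 sends each 2-simplex [p,q,r] to [q,r] − [p,r] + [p,q]. For instance
  ∂[0,2,4] = [2,4] − [0,4] + [0,2],
  ∂[0,1,2] = [1,2] − [0,2] + [0,1].
This gives a 15×10 integer matrix of rank 10; reducing to Smith normal form yields diagonal entries (1,1,1,1,1,1,1,1,1,2).

From H_k ≅ ker(∂_k) / im(∂_{k+1}) we obtain:

  H_0: rank C_0 − rank ∂_1 = 6 − 5 = 1, and the invariant factors of ∂_1 are all 1, so H_0 ≅ Z.
  H_1: rank ker ∂_1 − rank ∂_2 = (15 − 5) − 10 = 0, and ∂_2 has invariant factor 2 > 1, so H_1 ≅ Z/2.
  H_2: rank ker ∂_2 − rank ∂_3 = (10 − 10) − 0 = 0, and there is no ∂_3, so H_2 ≅ 0.

As a check, the Euler characteristic is 6 − 15 + 10 = 1, which agrees with 1 − 0 + 0 = 1.
(K is a triangulation of the real projective plane RP^2.)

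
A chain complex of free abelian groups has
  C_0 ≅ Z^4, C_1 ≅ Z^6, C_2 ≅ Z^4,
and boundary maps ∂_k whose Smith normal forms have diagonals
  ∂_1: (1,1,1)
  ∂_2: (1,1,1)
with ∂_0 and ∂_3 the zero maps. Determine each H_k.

H_0 ≅ Z,  H_1 = 0,  H_2 ≅ Z.

H_0: b_0 = 4 − 0 − 3 = 1; torsion from ∂_1 factors > 1: none. So H_0 ≅ Z.
H_1: b_1 = 6 − 3 − 3 = 0; torsion from ∂_2 factors > 1: none. So H_1 ≅ 0.
H_2: b_2 = 4 − 3 − 0 = 1; torsion from ∂_3 factors > 1: none. So H_2 ≅ Z.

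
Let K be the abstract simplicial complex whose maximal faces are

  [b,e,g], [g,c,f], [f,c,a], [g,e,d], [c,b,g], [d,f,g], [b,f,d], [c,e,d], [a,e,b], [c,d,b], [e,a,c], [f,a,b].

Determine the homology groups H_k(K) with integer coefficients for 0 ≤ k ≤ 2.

H_0 ≅ Z,  H_1 ≅ Z/2,  H_2 = 0.

Fix the vertex order a < b < c < d < e < f < g and write every simplex with vertices in increasing order. Then dim K = 2 and the simplices of K are:

  0-simplices (7): a, b, c, d, e, f, g
  1-simplices (18): ab, ac, ae, af, bc, bd, be, bf, bg, cd, ce, cf, cg, de, df, dg, eg, fg
  2-simplices (12): abe, abf, ace, acf, bcd, bcg, bdf, beg, cde, cfg, deg, dfg

Hence C_0 ≅ Z^7, C_1 ≅ Z^18, C_2 ≅ Z^12.

The boundary map ∂_1: C_1 → C_0 sends each edge [p,q] (with p < q) to q − p.
The 7×18 boundary matrix has rank 6 and Smith normal form diag(1,1,1,1,1,1).

Boundary ∂_2: C_2 → C_1 sends each 2-simplex [p,q,r] to [q,r] − [p,r] + [p,q]. For instance
  ∂ace = ce − ae + ac,
  ∂cfg = fg − cg + cf.
The resulting 18×12 matrix has rank 12, and its Smith normal form has invariant factors (1,1,1,1,1,1,1,1,1,1,1,2).

Now H_k = ker ∂_k / im ∂_{k+1}, so:

  H_0: rank C_0 − rank ∂_1 = 7 − 6 = 1, and the invariant factors of ∂_1 are all 1, so H_0 = Z.
  H_1: rank ker ∂_1 − rank ∂_2 = (18 − 6) − 12 = 0, and ∂_2 has invariant factor 2 > 1, so H_1 = Z/2.
  H_2: rank ker ∂_2 − rank ∂_3 = (12 − 12) − 0 = 0, and there is no ∂_3, so H_2 = 0.

(K is a triangulation of the real projective plane RP^2.)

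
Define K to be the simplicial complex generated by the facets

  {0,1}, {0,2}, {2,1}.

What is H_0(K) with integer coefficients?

H_0 ≅ Z.

Fix the vertex order 0 < 1 < 2 and write every simplex with vertices in increasing order. Then dim K = 1 and the simplices of K are:

  0-simplices (3): [0], [1], [2]
  1-simplices (3): [0,1], [0,2], [1,2]

giving chain groups C_0 ≅ Z^3, C_1 ≅ Z^3.

∂_1: C_1 → C_0 is given by ∂[p,q] = [q] − [p]. For instance
  ∂[1,2] = [2] − [1].
As a 3×3 matrix over Z this has rank 2, with invariant factors (1,1).

Now H_k = ker ∂_k / im ∂_{k+1}, so:

  H_0: rank C_0 − rank ∂_1 = 3 − 2 = 1, and the invariant factors of ∂_1 are all 1, so H_0 ≅ Z.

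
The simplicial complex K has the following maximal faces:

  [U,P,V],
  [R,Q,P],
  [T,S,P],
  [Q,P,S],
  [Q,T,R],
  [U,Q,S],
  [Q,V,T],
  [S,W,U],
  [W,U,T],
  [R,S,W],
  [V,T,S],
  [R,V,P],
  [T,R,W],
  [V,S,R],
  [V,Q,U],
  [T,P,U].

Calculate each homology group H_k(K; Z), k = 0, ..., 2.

H_0 ≅ Z,  H_1 ≅ Z^2,  H_2 ≅ Z.

Take the total order P < Q < R < S < T < U < V < W on the vertex set. Then K (dimension 2) consists of the simplices:

  0-simplices (8): P, Q, R, S, T, U, V, W
  1-simplices (24): PQ, PR, PS, PT, PU, PV, QR, QS, QT, QU, QV, RS, RT, RV, RW, ST, SU, SV, SW, TU, TV, TW, UV, UW
  2-simplices (16): PQR, PQS, PRV, PST, PTU, PUV, QRT, QSU, QTV, QUV, RSV, RSW, RTW, STV, SUW, TUW

Hence C_0 ≅ Z^8, C_1 ≅ Z^24, C_2 ≅ Z^16.

The boundary map ∂_1: C_1 → C_0 maps an edge to its endpoints' difference, ∂[p,q] = q − p.
The 8×24 boundary matrix has rank 7 and Smith normal form diag(1,1,1,1,1,1,1).

The boundary map ∂_2: C_2 → C_1 acts by ∂[p,q,r] = [q,r] − [p,r] + [p,q]. For instance
  ∂PRV = RV − PV + PR,
  ∂PUV = UV − PV + PU.
As a 24×16 matrix over Z this has rank 15, with invariant factors (1,1,1,1,1,1,1,1,1,1,1,1,1,1,1).

Now H_k = ker ∂_k / im ∂_{k+1}, so:

  H_0: rank C_0 − rank ∂_1 = 8 − 7 = 1, and the invariant factors of ∂_1 are all 1, so H_0 = Z.
  H_1: rank ker ∂_1 − rank ∂_2 = (24 − 7) − 15 = 2, and the invariant factors of ∂_2 are all 1, so H_1 = Z^2.
  H_2: rank ker ∂_2 − rank ∂_3 = (16 − 15) − 0 = 1, and there is no ∂_3, so H_2 = Z.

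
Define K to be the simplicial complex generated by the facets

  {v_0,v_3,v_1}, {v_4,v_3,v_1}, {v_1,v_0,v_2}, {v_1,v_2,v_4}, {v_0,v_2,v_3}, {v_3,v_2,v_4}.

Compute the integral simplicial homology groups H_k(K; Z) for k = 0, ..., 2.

H_0 ≅ Z,  H_1 = 0,  H_2 ≅ Z.

We work with the vertex ordering v_0 < v_1 < v_2 < v_3 < v_4. The simplices of K, each written with vertices in increasing order, are:

  0-simplices (5): [v_0], [v_1], [v_2], [v_3], [v_4]
  1-simplices (9): [v_0,v_1], [v_0,v_2], [v_0,v_3], [v_1,v_2], [v_1,v_3], [v_1,v_4], [v_2,v_3], [v_2,v_4], [v_3,v_4]
  2-simplices (6): [v_0,v_1,v_2], [v_0,v_1,v_3], [v_0,v_2,v_3], [v_1,v_2,v_4], [v_1,v_3,v_4], [v_2,v_3,v_4]

giving chain groups C_0 ≅ Z^5, C_1 ≅ Z^9, C_2 ≅ Z^6.

Boundary ∂_1: C_1 → C_0 sends each edge [p,q] (with p < q) to q − p.
As a 5×9 matrix over Z this has rank 4, with invariant factors (1,1,1,1).

∂_2: C_2 → C_1 acts by ∂[p,q,r] = [q,r] − [p,r] + [p,q]. For instance
  ∂[v_1,v_3,v_4] = [v_3,v_4] − [v_1,v_4] + [v_1,v_3],
  ∂[v_2,v_3,v_4] = [v_3,v_4] − [v_2,v_4] + [v_2,v_3].
As a 9×6 matrix over Z this has rank 5, with invariant factors (1,1,1,1,1).

Reading off H_k = ker ∂_k / im ∂_{k+1}:

  H_0: rank C_0 − rank ∂_1 = 5 − 4 = 1, and the invariant factors of ∂_1 are all 1, so H_0 ≅ Z.
  H_1: rank ker ∂_1 − rank ∂_2 = (9 − 4) − 5 = 0, and the invariant factors of ∂_2 are all 1, so H_1 ≅ 0.
  H_2: rank ker ∂_2 − rank ∂_3 = (6 − 5) − 0 = 1, and there is no ∂_3, so H_2 ≅ Z.

As a check, the Euler characteristic is 5 − 9 + 6 = 2, which agrees with 1 − 0 + 1 = 2.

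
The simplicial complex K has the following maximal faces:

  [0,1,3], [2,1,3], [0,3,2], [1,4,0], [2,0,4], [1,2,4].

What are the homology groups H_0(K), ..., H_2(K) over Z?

H_0 = Z,  H_1 = 0,  H_2 = Z.

Fix the vertex order 0 < 1 < 2 < 3 < 4 and write every simplex with vertices in increasing order. Then dim K = 2 and the simplices of K are:

  0-simplices (5): [0], [1], [2], [3], [4]
  1-simplices (9): [0,1], [0,2], [0,3], [0,4], [1,2], [1,3], [1,4], [2,3], [2,4]
  2-simplices (6): [0,1,3], [0,1,4], [0,2,3], [0,2,4], [1,2,3], [1,2,4]

giving chain groups C_0 ≅ Z^5, C_1 ≅ Z^9, C_2 ≅ Z^6.

∂_1: C_1 → C_0 sends each edge [p,q] (with p < q) to q − p.
The resulting 5×9 matrix has rank 4, and its Smith normal form has invariant factors (1,1,1,1).

Boundary ∂_2: C_2 → C_1 sends each 2-simplex [p,q,r] to [q,r] − [p,r] + [p,q]. For instance
  ∂[0,1,4] = [1,4] − [0,4] + [0,1],
  ∂[0,2,3] = [2,3] − [0,3] + [0,2].
This gives a 9×6 integer matrix of rank 5; reducing to Smith normal form yields diagonal entries (1,1,1,1,1).

Computing H_k = (kernel of ∂_k) / (image of ∂_{k+1}):

  H_0: rank C_0 − rank ∂_1 = 5 − 4 = 1, and the invariant factors of ∂_1 are all 1, so H_0 = Z.
  H_1: rank ker ∂_1 − rank ∂_2 = (9 − 4) − 5 = 0, and the invariant factors of ∂_2 are all 1, so H_1 = 0.
  H_2: rank ker ∂_2 − rank ∂_3 = (6 − 5) − 0 = 1, and there is no ∂_3, so H_2 = Z.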